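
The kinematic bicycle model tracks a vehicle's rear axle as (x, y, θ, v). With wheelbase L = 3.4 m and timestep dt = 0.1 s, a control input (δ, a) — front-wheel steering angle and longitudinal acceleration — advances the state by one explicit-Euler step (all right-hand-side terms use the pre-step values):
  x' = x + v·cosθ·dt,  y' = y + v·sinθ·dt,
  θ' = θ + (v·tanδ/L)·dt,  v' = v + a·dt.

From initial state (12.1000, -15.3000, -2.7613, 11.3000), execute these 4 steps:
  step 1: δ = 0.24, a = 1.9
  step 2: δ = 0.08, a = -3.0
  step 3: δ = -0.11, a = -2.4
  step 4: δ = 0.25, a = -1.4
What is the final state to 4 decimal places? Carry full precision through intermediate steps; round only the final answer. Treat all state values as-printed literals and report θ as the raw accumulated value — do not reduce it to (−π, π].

(8.0491, -17.2352, -2.6070, 10.8100)

after step 1 (δ=0.24, a=1.9): (11.050732, -15.719447, -2.679968, 11.490000)
after step 2 (δ=0.08, a=-3.0): (10.021998, -16.231216, -2.652875, 11.190000)
after step 3 (δ=-0.11, a=-2.4): (9.033993, -16.756580, -2.689224, 10.950000)
after step 4 (δ=0.25, a=-1.4): (8.049134, -17.235201, -2.606989, 10.810000)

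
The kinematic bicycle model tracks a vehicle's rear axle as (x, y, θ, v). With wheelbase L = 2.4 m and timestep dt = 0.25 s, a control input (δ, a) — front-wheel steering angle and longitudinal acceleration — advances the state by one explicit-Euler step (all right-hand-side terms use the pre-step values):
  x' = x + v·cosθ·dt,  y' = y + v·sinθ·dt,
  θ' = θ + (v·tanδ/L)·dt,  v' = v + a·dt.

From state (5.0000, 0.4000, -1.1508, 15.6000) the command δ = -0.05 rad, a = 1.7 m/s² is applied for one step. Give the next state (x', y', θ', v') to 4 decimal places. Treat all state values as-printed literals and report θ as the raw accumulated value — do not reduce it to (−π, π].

x' = 5.0000 + 15.6000·cos(-1.1508)·0.25 = 6.5903
y' = 0.4000 + 15.6000·sin(-1.1508)·0.25 = -3.1611
θ' = -1.1508 + (15.6000/2.4)·tan(-0.05)·0.25 = -1.2321
v' = 15.6000 + 1.7000·0.25 = 16.0250

(6.5903, -3.1611, -1.2321, 16.0250)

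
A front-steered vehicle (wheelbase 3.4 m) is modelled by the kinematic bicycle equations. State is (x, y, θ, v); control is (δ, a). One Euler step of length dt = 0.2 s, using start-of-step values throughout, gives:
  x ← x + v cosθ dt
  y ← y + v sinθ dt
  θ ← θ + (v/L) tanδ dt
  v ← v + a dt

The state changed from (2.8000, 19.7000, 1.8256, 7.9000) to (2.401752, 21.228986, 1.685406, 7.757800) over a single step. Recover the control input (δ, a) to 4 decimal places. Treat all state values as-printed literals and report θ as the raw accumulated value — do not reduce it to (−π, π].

δ = -0.2930, a = -0.7110

a = (v'−v)/dt = (-0.142200)/0.2 = -0.7110
Δθ = θ'−θ = -0.140194;  (v·dt/L) = 7.9000·0.2/3.4 = 0.464706
tan δ = Δθ·L/(v·dt) = -0.301683  →  δ = -0.2930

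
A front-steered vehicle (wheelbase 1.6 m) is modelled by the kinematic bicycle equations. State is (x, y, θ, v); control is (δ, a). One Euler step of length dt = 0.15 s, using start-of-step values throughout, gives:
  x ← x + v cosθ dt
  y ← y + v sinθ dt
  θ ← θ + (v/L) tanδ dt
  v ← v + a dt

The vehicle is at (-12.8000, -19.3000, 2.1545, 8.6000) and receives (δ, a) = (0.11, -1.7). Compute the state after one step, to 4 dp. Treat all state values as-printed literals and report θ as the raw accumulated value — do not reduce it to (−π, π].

x' = -12.8000 + 8.6000·cos(2.1545)·0.15 = -13.5109
y' = -19.3000 + 8.6000·sin(2.1545)·0.15 = -18.2236
θ' = 2.1545 + (8.6000/1.6)·tan(0.11)·0.15 = 2.2435
v' = 8.6000 − 1.7000·0.15 = 8.3450

(-13.5109, -18.2236, 2.2435, 8.3450)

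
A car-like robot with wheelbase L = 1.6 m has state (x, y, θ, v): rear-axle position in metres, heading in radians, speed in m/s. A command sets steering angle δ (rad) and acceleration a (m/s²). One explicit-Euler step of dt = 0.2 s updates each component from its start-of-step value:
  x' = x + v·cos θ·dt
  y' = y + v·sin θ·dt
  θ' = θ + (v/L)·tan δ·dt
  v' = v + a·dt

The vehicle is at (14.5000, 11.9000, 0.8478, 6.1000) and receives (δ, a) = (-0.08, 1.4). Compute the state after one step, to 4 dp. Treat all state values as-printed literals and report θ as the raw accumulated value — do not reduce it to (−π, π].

x' = 14.5000 + 6.1000·cos(0.8478)·0.2 = 15.3072
y' = 11.9000 + 6.1000·sin(0.8478)·0.2 = 12.8148
θ' = 0.8478 + (6.1000/1.6)·tan(-0.08)·0.2 = 0.7867
v' = 6.1000 + 1.4000·0.2 = 6.3800

(15.3072, 12.8148, 0.7867, 6.3800)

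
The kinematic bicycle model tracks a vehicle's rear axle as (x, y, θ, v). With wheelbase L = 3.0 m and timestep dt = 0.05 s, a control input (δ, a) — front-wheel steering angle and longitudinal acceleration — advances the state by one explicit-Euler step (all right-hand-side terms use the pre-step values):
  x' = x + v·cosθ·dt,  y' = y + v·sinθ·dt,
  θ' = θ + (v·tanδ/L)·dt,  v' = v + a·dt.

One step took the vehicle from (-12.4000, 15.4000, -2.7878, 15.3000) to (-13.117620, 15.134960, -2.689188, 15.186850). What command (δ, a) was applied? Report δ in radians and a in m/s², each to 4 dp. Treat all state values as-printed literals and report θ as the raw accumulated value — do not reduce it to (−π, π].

δ = 0.3690, a = -2.2630

a = (v'−v)/dt = (-0.113150)/0.05 = -2.2630
Δθ = θ'−θ = 0.098612;  (v·dt/L) = 15.3000·0.05/3.0 = 0.255000
tan δ = Δθ·L/(v·dt) = 0.386714  →  δ = 0.3690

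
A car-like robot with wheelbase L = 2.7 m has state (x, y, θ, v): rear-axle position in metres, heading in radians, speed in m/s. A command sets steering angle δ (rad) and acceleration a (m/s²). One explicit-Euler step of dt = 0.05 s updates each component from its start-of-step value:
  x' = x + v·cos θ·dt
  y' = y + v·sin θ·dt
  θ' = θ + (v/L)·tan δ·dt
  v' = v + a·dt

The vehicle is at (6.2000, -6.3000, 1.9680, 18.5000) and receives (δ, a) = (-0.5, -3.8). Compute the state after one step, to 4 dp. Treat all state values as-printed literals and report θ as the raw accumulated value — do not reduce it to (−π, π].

x' = 6.2000 + 18.5000·cos(1.9680)·0.05 = 5.8422
y' = -6.3000 + 18.5000·sin(1.9680)·0.05 = -5.4470
θ' = 1.9680 + (18.5000/2.7)·tan(-0.5)·0.05 = 1.7808
v' = 18.5000 − 3.8000·0.05 = 18.3100

(5.8422, -5.4470, 1.7808, 18.3100)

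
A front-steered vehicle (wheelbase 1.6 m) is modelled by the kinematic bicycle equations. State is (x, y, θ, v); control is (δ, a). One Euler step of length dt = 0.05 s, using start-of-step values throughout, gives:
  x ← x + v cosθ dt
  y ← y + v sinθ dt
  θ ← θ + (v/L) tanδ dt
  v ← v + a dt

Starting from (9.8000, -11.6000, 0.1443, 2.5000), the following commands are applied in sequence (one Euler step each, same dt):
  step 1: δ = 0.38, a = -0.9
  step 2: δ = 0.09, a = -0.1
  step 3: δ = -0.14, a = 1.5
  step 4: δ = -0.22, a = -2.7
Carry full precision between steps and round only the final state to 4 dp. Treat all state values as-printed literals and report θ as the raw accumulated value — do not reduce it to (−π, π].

(10.2894, -11.5168, 0.1540, 2.3900)

after step 1 (δ=0.38, a=-0.9): (9.923701, -11.582025, 0.175504, 2.455000)
after step 2 (δ=0.09, a=-0.1): (10.044565, -11.560592, 0.182428, 2.450000)
after step 3 (δ=-0.14, a=1.5): (10.165033, -11.538369, 0.171638, 2.525000)
after step 4 (δ=-0.22, a=-2.7): (10.289427, -11.516806, 0.153993, 2.390000)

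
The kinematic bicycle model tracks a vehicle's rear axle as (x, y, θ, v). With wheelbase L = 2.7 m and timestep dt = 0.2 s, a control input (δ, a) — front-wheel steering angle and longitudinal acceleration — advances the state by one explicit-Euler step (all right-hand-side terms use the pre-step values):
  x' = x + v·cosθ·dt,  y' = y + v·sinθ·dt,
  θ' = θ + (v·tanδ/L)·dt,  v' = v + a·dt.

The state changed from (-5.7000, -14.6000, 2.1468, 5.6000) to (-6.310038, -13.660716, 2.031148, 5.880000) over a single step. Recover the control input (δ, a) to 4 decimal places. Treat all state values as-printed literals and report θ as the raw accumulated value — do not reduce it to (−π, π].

δ = -0.2719, a = 1.4000

a = (v'−v)/dt = (0.280000)/0.2 = 1.4000
Δθ = θ'−θ = -0.115652;  (v·dt/L) = 5.6000·0.2/2.7 = 0.414815
tan δ = Δθ·L/(v·dt) = -0.278804  →  δ = -0.2719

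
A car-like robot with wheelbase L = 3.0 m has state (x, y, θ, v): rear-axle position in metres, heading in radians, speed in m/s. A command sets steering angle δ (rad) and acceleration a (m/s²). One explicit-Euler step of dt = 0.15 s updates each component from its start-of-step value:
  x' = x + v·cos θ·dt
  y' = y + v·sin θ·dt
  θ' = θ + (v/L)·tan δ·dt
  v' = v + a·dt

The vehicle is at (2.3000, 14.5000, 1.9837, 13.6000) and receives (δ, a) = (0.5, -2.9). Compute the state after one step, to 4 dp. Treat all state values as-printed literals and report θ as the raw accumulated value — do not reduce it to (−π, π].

x' = 2.3000 + 13.6000·cos(1.9837)·0.15 = 1.4814
y' = 14.5000 + 13.6000·sin(1.9837)·0.15 = 16.3686
θ' = 1.9837 + (13.6000/3.0)·tan(0.5)·0.15 = 2.3552
v' = 13.6000 − 2.9000·0.15 = 13.1650

(1.4814, 16.3686, 2.3552, 13.1650)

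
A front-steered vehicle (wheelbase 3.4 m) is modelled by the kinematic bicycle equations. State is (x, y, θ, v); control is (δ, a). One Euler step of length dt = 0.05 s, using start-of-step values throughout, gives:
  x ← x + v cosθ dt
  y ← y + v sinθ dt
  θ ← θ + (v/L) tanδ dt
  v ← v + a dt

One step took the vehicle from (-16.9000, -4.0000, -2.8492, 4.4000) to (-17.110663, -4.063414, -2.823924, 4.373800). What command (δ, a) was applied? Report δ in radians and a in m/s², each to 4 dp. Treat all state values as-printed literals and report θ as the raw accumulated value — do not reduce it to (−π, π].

δ = 0.3724, a = -0.5240

a = (v'−v)/dt = (-0.026200)/0.05 = -0.5240
Δθ = θ'−θ = 0.025276;  (v·dt/L) = 4.4000·0.05/3.4 = 0.064706
tan δ = Δθ·L/(v·dt) = 0.390629  →  δ = 0.3724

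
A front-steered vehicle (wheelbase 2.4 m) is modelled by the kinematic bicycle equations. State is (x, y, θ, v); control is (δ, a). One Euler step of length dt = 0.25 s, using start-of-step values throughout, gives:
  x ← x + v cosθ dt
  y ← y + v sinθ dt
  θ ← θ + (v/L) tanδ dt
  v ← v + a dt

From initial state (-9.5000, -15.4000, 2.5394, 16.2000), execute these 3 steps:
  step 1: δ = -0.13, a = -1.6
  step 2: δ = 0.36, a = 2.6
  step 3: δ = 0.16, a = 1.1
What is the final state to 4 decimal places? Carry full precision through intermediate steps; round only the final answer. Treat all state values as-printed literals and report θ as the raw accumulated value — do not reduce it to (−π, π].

(-19.5520, -9.3799, 3.2148, 16.7250)

after step 1 (δ=-0.13, a=-1.6): (-12.837587, -13.105874, 2.318781, 15.800000)
after step 2 (δ=0.36, a=2.6): (-15.524229, -10.210282, 2.938277, 16.450000)
after step 3 (δ=0.16, a=1.1): (-19.552022, -9.379896, 3.214808, 16.725000)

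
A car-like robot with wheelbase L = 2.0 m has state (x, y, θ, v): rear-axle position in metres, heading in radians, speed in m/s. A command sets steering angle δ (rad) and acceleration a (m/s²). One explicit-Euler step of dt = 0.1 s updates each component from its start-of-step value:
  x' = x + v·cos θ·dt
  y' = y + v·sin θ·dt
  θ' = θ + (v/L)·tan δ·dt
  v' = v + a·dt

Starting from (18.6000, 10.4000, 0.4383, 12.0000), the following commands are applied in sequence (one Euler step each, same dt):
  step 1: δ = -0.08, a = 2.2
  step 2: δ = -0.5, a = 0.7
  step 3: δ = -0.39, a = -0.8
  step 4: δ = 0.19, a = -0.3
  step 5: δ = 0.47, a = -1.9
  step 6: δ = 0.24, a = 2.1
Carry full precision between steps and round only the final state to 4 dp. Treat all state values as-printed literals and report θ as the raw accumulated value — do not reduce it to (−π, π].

after step 1 (δ=-0.08, a=2.2): (19.686569, 10.909281, 0.390197, 12.220000)
after step 2 (δ=-0.5, a=0.7): (20.816717, 11.374094, 0.056407, 12.290000)
after step 3 (δ=-0.39, a=-0.8): (22.043762, 11.443381, -0.196187, 12.210000)
after step 4 (δ=0.19, a=-0.3): (23.241339, 11.205371, -0.078775, 12.180000)
after step 5 (δ=0.47, a=-1.9): (24.455562, 11.109521, 0.230576, 11.990000)
after step 6 (δ=0.24, a=2.1): (25.622831, 11.383539, 0.377283, 12.200000)

(25.6228, 11.3835, 0.3773, 12.2000)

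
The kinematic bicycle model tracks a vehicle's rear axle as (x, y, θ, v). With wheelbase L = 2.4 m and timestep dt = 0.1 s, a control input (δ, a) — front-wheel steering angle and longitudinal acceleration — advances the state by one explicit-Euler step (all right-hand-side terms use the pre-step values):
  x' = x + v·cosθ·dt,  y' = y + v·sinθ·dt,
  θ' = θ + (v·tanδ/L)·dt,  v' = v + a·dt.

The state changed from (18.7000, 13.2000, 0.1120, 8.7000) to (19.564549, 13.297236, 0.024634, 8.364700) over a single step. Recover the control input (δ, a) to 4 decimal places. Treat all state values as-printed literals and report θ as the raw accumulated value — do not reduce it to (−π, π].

a = (v'−v)/dt = (-0.335300)/0.1 = -3.3530
Δθ = θ'−θ = -0.087366;  (v·dt/L) = 8.7000·0.1/2.4 = 0.362500
tan δ = Δθ·L/(v·dt) = -0.241010  →  δ = -0.2365

δ = -0.2365, a = -3.3530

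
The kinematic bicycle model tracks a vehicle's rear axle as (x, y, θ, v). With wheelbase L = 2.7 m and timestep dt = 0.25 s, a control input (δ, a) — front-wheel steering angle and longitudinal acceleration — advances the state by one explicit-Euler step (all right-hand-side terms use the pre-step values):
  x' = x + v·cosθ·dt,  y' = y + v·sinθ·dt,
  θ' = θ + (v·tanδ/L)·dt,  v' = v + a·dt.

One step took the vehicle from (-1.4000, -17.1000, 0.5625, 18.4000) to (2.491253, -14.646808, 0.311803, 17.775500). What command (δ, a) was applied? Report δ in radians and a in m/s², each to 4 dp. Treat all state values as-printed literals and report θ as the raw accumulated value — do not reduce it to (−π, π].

a = (v'−v)/dt = (-0.624500)/0.25 = -2.4980
Δθ = θ'−θ = -0.250697;  (v·dt/L) = 18.4000·0.25/2.7 = 1.703704
tan δ = Δθ·L/(v·dt) = -0.147148  →  δ = -0.1461

δ = -0.1461, a = -2.4980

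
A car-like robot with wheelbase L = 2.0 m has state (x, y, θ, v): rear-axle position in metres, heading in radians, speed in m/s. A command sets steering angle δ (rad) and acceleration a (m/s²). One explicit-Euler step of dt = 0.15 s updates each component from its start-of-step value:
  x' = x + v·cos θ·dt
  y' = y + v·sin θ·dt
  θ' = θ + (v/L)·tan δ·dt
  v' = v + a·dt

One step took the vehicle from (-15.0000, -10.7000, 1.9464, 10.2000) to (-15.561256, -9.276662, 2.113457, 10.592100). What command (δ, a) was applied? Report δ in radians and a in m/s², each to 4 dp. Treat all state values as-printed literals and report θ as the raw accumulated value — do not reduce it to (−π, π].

a = (v'−v)/dt = (0.392100)/0.15 = 2.6140
Δθ = θ'−θ = 0.167057;  (v·dt/L) = 10.2000·0.15/2.0 = 0.765000
tan δ = Δθ·L/(v·dt) = 0.218375  →  δ = 0.2150

δ = 0.2150, a = 2.6140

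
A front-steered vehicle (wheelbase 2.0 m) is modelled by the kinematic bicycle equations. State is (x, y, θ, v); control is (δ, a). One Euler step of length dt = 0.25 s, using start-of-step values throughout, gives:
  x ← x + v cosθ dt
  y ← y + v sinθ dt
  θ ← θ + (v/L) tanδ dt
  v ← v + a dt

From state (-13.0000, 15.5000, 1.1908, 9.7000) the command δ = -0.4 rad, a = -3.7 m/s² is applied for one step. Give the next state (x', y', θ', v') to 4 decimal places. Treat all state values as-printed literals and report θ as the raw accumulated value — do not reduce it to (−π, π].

(-12.1005, 17.7520, 0.6782, 8.7750)

x' = -13.0000 + 9.7000·cos(1.1908)·0.25 = -12.1005
y' = 15.5000 + 9.7000·sin(1.1908)·0.25 = 17.7520
θ' = 1.1908 + (9.7000/2.0)·tan(-0.4)·0.25 = 0.6782
v' = 9.7000 − 3.7000·0.25 = 8.7750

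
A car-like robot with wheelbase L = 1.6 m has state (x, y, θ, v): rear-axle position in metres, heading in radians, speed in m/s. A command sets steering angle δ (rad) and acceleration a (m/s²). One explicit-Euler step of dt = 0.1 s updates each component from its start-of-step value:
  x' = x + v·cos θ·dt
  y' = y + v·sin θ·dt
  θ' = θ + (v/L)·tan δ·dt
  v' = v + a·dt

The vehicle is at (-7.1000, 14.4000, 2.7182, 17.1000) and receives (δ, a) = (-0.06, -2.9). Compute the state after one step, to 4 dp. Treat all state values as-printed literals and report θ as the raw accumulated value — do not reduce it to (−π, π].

x' = -7.1000 + 17.1000·cos(2.7182)·0.1 = -8.6590
y' = 14.4000 + 17.1000·sin(2.7182)·0.1 = 15.1026
θ' = 2.7182 + (17.1000/1.6)·tan(-0.06)·0.1 = 2.6540
v' = 17.1000 − 2.9000·0.1 = 16.8100

(-8.6590, 15.1026, 2.6540, 16.8100)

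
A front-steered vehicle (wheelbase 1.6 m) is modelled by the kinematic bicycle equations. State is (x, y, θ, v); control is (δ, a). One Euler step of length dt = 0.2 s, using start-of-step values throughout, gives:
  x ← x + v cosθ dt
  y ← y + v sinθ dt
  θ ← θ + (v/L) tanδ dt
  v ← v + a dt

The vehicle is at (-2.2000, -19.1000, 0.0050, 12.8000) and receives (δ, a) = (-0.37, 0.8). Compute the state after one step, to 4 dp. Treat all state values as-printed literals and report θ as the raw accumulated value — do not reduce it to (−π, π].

x' = -2.2000 + 12.8000·cos(0.0050)·0.2 = 0.3600
y' = -19.1000 + 12.8000·sin(0.0050)·0.2 = -19.0872
θ' = 0.0050 + (12.8000/1.6)·tan(-0.37)·0.2 = -0.6156
v' = 12.8000 + 0.8000·0.2 = 12.9600

(0.3600, -19.0872, -0.6156, 12.9600)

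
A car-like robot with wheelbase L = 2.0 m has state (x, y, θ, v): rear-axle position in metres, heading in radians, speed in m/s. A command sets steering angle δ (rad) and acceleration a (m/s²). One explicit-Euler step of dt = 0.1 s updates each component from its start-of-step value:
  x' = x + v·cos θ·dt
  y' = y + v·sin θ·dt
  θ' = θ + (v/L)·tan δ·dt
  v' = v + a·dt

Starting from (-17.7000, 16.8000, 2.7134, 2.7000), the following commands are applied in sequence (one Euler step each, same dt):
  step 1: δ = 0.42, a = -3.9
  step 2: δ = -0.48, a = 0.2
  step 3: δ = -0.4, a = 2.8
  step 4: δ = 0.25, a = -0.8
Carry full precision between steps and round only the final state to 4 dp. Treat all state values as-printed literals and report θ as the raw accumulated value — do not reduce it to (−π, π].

(-18.6050, 17.2118, 2.6976, 2.5300)

after step 1 (δ=0.42, a=-3.9): (-17.945624, 16.912111, 2.773687, 2.310000)
after step 2 (δ=-0.48, a=0.2): (-18.161166, 16.995193, 2.713557, 2.330000)
after step 3 (δ=-0.4, a=2.8): (-18.373145, 17.091908, 2.664301, 2.610000)
after step 4 (δ=0.25, a=-0.8): (-18.604977, 17.211805, 2.697623, 2.530000)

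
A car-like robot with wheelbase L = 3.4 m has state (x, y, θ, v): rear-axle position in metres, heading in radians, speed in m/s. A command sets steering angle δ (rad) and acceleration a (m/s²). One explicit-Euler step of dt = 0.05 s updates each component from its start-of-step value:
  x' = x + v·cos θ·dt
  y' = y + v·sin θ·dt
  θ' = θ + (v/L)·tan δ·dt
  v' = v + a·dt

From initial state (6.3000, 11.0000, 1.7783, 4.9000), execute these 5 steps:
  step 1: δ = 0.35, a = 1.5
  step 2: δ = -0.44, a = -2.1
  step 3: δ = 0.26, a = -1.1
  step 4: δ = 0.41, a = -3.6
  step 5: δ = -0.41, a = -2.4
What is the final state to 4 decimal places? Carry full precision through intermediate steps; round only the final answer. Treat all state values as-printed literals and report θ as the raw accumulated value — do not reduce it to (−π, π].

after step 1 (δ=0.35, a=1.5): (6.249526, 11.239744, 1.804604, 4.975000)
after step 2 (δ=-0.44, a=-2.1): (6.191895, 11.481726, 1.770160, 4.870000)
after step 3 (δ=0.26, a=-1.1): (6.143670, 11.720403, 1.789212, 4.815000)
after step 4 (δ=0.41, a=-3.6): (6.091504, 11.955433, 1.819988, 4.635000)
after step 5 (δ=-0.41, a=-2.4): (6.034349, 12.180025, 1.790363, 4.515000)

(6.0343, 12.1800, 1.7904, 4.5150)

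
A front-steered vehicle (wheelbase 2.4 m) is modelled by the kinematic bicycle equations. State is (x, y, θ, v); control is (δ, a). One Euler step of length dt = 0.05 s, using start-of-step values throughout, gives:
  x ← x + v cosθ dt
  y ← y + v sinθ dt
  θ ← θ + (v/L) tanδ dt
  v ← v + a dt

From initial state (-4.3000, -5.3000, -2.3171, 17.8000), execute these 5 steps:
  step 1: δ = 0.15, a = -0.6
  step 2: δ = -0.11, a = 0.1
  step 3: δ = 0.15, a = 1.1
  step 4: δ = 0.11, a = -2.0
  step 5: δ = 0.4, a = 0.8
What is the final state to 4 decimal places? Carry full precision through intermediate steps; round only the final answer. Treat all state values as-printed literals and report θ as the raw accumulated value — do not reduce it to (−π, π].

(-7.1459, -8.7102, -2.0488, 17.7700)

after step 1 (δ=0.15, a=-0.6): (-4.904247, -5.953441, -2.261054, 17.770000)
after step 2 (δ=-0.11, a=0.1): (-5.469987, -6.638547, -2.301942, 17.775000)
after step 3 (δ=0.15, a=1.1): (-6.063426, -7.300142, -2.245975, 17.830000)
after step 4 (δ=0.11, a=-2.0): (-6.620646, -7.996043, -2.204949, 17.730000)
after step 5 (δ=0.4, a=0.8): (-7.145893, -8.710184, -2.048779, 17.770000)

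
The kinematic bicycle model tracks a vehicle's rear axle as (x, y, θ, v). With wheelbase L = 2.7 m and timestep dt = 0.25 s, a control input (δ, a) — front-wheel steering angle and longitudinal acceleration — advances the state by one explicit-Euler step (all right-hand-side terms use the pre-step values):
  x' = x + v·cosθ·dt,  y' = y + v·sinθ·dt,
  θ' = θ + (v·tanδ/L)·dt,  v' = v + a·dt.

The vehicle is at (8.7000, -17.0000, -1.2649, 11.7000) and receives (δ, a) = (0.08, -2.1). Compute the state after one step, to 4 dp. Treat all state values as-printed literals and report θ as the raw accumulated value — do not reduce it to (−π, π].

(9.5809, -19.7892, -1.1780, 11.1750)

x' = 8.7000 + 11.7000·cos(-1.2649)·0.25 = 9.5809
y' = -17.0000 + 11.7000·sin(-1.2649)·0.25 = -19.7892
θ' = -1.2649 + (11.7000/2.7)·tan(0.08)·0.25 = -1.1780
v' = 11.7000 − 2.1000·0.25 = 11.1750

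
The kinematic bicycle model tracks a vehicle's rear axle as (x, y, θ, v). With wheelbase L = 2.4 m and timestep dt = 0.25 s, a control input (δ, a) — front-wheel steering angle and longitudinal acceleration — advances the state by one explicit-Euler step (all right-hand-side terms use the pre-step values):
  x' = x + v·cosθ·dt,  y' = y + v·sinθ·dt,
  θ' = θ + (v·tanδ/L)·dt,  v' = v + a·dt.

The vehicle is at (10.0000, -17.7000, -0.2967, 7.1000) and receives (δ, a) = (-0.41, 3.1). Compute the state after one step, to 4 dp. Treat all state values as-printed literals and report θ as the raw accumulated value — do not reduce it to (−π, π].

(11.6974, -18.2189, -0.6181, 7.8750)

x' = 10.0000 + 7.1000·cos(-0.2967)·0.25 = 11.6974
y' = -17.7000 + 7.1000·sin(-0.2967)·0.25 = -18.2189
θ' = -0.2967 + (7.1000/2.4)·tan(-0.41)·0.25 = -0.6181
v' = 7.1000 + 3.1000·0.25 = 7.8750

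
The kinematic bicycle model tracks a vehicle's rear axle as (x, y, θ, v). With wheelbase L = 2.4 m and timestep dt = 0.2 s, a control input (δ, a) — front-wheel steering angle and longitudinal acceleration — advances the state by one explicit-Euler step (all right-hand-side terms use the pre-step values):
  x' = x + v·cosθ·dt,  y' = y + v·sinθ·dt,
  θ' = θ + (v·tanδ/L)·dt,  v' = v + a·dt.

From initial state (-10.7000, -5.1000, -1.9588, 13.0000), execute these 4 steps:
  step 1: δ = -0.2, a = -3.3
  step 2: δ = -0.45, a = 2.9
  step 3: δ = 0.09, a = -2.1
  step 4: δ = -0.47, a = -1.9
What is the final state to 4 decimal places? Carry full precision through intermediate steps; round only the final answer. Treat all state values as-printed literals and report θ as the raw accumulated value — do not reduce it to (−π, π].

(-17.5140, -12.0307, -3.1071, 12.1200)

after step 1 (δ=-0.2, a=-3.3): (-11.683687, -7.506732, -2.178403, 12.340000)
after step 2 (δ=-0.45, a=2.9): (-13.092678, -9.533002, -2.675144, 12.920000)
after step 3 (δ=0.09, a=-2.1): (-15.400632, -10.695071, -2.577982, 12.500000)
after step 4 (δ=-0.47, a=-1.9): (-17.513961, -12.030676, -3.107113, 12.120000)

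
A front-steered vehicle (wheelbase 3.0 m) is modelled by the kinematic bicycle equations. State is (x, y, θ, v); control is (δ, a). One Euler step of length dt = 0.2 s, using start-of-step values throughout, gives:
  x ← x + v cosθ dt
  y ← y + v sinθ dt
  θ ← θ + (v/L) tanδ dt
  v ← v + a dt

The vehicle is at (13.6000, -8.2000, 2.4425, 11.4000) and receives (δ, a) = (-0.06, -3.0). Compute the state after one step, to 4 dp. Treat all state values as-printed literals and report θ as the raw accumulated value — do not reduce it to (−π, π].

x' = 13.6000 + 11.4000·cos(2.4425)·0.2 = 11.8548
y' = -8.2000 + 11.4000·sin(2.4425)·0.2 = -6.7328
θ' = 2.4425 + (11.4000/3.0)·tan(-0.06)·0.2 = 2.3968
v' = 11.4000 − 3.0000·0.2 = 10.8000

(11.8548, -6.7328, 2.3968, 10.8000)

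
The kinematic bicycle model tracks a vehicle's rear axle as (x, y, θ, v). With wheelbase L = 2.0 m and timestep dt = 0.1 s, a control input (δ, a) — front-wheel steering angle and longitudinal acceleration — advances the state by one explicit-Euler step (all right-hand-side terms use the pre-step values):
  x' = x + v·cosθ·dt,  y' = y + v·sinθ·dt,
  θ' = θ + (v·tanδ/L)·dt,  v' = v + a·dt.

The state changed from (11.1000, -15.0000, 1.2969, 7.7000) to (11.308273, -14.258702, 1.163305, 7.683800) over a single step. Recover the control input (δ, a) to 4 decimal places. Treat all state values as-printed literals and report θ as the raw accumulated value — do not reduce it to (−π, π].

a = (v'−v)/dt = (-0.016200)/0.1 = -0.1620
Δθ = θ'−θ = -0.133595;  (v·dt/L) = 7.7000·0.1/2.0 = 0.385000
tan δ = Δθ·L/(v·dt) = -0.347000  →  δ = -0.3340

δ = -0.3340, a = -0.1620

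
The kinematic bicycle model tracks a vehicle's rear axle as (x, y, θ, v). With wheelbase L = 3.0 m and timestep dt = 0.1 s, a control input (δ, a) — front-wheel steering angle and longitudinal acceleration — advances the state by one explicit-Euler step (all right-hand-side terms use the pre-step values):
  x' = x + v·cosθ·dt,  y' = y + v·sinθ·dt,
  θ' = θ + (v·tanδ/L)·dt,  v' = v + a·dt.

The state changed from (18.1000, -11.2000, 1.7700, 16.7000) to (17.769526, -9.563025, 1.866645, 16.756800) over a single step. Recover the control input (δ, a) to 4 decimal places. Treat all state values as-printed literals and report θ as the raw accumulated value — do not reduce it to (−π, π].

δ = 0.1719, a = 0.5680

a = (v'−v)/dt = (0.056800)/0.1 = 0.5680
Δθ = θ'−θ = 0.096645;  (v·dt/L) = 16.7000·0.1/3.0 = 0.556667
tan δ = Δθ·L/(v·dt) = 0.173614  →  δ = 0.1719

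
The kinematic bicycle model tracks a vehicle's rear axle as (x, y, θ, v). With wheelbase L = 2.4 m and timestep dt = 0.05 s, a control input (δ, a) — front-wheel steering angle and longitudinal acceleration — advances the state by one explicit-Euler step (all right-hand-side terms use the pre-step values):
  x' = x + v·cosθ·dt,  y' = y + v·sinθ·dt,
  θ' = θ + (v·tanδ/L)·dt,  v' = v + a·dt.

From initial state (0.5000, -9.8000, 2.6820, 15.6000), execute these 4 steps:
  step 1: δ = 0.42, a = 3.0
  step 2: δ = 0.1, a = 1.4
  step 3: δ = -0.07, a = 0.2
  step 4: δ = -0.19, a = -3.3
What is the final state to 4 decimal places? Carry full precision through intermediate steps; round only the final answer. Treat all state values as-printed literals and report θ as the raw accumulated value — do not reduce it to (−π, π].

after step 1 (δ=0.42, a=3.0): (-0.199062, -9.454005, 2.827136, 15.750000)
after step 2 (δ=0.1, a=1.4): (-0.947947, -9.210432, 2.860058, 15.820000)
after step 3 (δ=-0.07, a=0.2): (-1.707805, -8.990668, 2.836950, 15.830000)
after step 4 (δ=-0.19, a=-3.3): (-2.462860, -8.753256, 2.773524, 15.665000)

(-2.4629, -8.7533, 2.7735, 15.6650)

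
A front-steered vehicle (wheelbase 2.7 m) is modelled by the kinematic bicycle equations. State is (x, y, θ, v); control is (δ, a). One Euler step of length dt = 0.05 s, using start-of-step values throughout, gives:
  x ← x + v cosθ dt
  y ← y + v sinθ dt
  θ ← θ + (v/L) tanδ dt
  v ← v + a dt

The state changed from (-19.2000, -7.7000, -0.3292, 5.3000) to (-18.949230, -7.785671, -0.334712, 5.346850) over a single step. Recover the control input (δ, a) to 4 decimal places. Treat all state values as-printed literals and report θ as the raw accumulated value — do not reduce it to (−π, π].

δ = -0.0561, a = 0.9370

a = (v'−v)/dt = (0.046850)/0.05 = 0.9370
Δθ = θ'−θ = -0.005512;  (v·dt/L) = 5.3000·0.05/2.7 = 0.098148
tan δ = Δθ·L/(v·dt) = -0.056160  →  δ = -0.0561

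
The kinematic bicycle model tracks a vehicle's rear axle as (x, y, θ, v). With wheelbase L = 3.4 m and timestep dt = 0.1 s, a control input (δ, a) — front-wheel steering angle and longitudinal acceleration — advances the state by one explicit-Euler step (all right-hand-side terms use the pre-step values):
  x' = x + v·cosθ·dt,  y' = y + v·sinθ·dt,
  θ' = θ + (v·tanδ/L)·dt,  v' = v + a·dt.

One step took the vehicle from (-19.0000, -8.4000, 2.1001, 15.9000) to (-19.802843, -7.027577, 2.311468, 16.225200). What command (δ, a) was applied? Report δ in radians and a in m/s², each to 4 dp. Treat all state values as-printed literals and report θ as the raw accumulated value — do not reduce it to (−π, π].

a = (v'−v)/dt = (0.325200)/0.1 = 3.2520
Δθ = θ'−θ = 0.211368;  (v·dt/L) = 15.9000·0.1/3.4 = 0.467647
tan δ = Δθ·L/(v·dt) = 0.451982  →  δ = 0.4245

δ = 0.4245, a = 3.2520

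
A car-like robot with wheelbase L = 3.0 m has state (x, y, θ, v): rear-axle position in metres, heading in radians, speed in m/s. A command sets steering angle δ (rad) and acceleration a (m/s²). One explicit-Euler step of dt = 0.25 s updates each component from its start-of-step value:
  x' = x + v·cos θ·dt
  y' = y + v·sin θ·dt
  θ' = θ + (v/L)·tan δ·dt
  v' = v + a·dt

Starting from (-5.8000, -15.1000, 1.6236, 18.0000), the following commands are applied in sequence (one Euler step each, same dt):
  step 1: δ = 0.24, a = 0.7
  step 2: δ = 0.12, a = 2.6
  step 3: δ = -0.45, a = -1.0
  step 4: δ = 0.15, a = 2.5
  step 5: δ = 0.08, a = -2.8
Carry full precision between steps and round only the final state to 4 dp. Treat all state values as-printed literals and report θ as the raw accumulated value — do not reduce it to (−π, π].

after step 1 (δ=0.24, a=0.7): (-6.037506, -10.606272, 1.990675, 18.175000)
after step 2 (δ=0.12, a=2.6): (-7.889765, -6.457200, 2.173303, 18.825000)
after step 3 (δ=-0.45, a=-1.0): (-10.556839, -2.579636, 1.415510, 18.575000)
after step 4 (δ=0.15, a=2.5): (-9.838623, 2.008237, 1.649455, 19.200000)
after step 5 (δ=0.08, a=-2.8): (-10.215793, 6.793396, 1.777728, 18.500000)

(-10.2158, 6.7934, 1.7777, 18.5000)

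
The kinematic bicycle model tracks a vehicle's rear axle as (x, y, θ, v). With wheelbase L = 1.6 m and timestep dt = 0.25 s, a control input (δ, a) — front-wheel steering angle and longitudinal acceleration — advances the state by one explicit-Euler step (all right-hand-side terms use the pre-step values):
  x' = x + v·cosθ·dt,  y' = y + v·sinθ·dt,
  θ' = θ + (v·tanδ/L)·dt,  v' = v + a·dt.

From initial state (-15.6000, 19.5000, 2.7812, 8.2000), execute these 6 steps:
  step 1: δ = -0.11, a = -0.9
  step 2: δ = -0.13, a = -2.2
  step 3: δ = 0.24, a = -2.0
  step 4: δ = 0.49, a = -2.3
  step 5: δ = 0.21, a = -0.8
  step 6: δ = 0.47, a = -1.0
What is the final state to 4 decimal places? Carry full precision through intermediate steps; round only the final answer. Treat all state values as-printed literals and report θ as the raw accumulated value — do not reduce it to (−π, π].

after step 1 (δ=-0.11, a=-0.9): (-17.518305, 20.222915, 2.639691, 7.975000)
after step 2 (δ=-0.13, a=-2.2): (-19.266164, 21.182095, 2.476780, 7.425000)
after step 3 (δ=0.24, a=-2.0): (-20.727094, 22.327237, 2.760690, 6.925000)
after step 4 (δ=0.49, a=-2.3): (-22.334264, 22.970844, 3.337833, 6.350000)
after step 5 (δ=0.21, a=-0.8): (-23.891295, 22.661309, 3.549310, 6.150000)
after step 6 (δ=0.47, a=-1.0): (-25.302763, 22.051668, 4.037433, 5.900000)

(-25.3028, 22.0517, 4.0374, 5.9000)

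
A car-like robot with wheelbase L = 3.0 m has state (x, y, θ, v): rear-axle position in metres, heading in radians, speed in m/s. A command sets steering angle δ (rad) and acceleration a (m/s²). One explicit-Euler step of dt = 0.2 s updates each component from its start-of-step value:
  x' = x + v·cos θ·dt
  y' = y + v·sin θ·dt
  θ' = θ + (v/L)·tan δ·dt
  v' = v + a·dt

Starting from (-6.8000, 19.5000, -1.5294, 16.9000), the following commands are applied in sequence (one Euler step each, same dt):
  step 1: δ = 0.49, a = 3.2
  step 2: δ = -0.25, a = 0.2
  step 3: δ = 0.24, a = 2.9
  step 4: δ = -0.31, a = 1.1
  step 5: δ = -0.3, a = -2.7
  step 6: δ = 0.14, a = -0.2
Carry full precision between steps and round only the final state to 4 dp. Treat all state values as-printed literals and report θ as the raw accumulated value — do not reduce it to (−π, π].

after step 1 (δ=0.49, a=3.2): (-6.660120, 16.122896, -0.928449, 17.540000)
after step 2 (δ=-0.25, a=0.2): (-4.558561, 13.314068, -1.227029, 17.580000)
after step 3 (δ=0.24, a=2.9): (-3.373541, 10.003784, -0.940221, 18.160000)
after step 4 (δ=-0.31, a=1.1): (-1.232080, 7.070259, -1.328031, 18.380000)
after step 5 (δ=-0.3, a=-2.7): (-0.348415, 3.502050, -1.707071, 17.840000)
after step 6 (δ=0.14, a=-0.2): (-0.833139, -0.032871, -1.539468, 17.800000)

(-0.8331, -0.0329, -1.5395, 17.8000)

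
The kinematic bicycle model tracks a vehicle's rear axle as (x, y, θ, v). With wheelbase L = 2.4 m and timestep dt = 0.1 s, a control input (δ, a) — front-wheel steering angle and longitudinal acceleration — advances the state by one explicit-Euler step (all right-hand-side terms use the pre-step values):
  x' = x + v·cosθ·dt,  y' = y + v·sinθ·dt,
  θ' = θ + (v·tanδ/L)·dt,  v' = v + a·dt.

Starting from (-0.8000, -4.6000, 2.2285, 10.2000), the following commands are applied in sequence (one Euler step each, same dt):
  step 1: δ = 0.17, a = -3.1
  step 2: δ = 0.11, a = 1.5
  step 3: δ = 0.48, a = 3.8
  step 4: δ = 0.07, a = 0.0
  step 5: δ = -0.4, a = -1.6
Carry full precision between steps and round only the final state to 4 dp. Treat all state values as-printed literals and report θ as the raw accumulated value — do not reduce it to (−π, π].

(-4.5506, -1.2301, 2.4116, 10.2600)

after step 1 (δ=0.17, a=-3.1): (-1.423527, -3.792774, 2.301454, 9.890000)
after step 2 (δ=0.11, a=1.5): (-2.083546, -3.056231, 2.346967, 10.040000)
after step 3 (δ=0.48, a=3.8): (-2.786900, -2.339775, 2.564756, 10.420000)
after step 4 (δ=0.07, a=0.0): (-3.660296, -1.771494, 2.595197, 10.420000)
after step 5 (δ=-0.4, a=-1.6): (-4.550584, -1.230059, 2.411635, 10.260000)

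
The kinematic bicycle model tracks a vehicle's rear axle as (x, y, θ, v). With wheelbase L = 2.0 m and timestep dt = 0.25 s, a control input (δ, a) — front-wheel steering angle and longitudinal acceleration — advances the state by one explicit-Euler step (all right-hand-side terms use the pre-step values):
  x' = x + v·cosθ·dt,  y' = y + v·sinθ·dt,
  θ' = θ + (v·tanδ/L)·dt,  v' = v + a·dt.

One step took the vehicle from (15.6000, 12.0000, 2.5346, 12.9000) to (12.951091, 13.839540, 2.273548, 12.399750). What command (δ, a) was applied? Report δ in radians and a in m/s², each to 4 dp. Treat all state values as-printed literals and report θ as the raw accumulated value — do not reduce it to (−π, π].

a = (v'−v)/dt = (-0.500250)/0.25 = -2.0010
Δθ = θ'−θ = -0.261052;  (v·dt/L) = 12.9000·0.25/2.0 = 1.612500
tan δ = Δθ·L/(v·dt) = -0.161893  →  δ = -0.1605

δ = -0.1605, a = -2.0010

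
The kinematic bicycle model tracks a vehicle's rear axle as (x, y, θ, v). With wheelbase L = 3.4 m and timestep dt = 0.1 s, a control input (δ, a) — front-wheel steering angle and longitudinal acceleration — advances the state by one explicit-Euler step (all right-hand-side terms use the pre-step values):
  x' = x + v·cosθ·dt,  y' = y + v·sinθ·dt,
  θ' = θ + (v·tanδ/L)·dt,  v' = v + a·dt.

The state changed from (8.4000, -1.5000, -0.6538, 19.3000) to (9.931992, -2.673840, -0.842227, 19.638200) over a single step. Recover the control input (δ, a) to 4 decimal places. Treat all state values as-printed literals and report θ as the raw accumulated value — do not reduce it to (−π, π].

a = (v'−v)/dt = (0.338200)/0.1 = 3.3820
Δθ = θ'−θ = -0.188427;  (v·dt/L) = 19.3000·0.1/3.4 = 0.567647
tan δ = Δθ·L/(v·dt) = -0.331944  →  δ = -0.3205

δ = -0.3205, a = 3.3820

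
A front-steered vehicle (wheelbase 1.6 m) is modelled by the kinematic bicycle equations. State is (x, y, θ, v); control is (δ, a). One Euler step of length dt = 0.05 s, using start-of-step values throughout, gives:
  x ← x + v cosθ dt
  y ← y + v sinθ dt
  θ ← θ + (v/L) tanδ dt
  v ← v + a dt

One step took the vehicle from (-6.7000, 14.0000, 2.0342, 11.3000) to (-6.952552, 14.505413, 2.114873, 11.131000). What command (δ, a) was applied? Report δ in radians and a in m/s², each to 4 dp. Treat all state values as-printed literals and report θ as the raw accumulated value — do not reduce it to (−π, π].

a = (v'−v)/dt = (-0.169000)/0.05 = -3.3800
Δθ = θ'−θ = 0.080673;  (v·dt/L) = 11.3000·0.05/1.6 = 0.353125
tan δ = Δθ·L/(v·dt) = 0.228455  →  δ = 0.2246

δ = 0.2246, a = -3.3800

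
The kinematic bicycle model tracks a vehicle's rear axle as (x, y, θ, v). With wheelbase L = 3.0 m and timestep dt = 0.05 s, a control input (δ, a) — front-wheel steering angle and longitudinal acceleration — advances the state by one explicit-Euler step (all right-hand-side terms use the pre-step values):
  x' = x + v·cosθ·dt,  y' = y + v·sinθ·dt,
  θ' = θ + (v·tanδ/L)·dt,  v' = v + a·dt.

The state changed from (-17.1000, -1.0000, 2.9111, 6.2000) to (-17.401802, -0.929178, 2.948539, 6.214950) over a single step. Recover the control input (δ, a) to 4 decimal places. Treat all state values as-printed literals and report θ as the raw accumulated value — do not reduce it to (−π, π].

a = (v'−v)/dt = (0.014950)/0.05 = 0.2990
Δθ = θ'−θ = 0.037439;  (v·dt/L) = 6.2000·0.05/3.0 = 0.103333
tan δ = Δθ·L/(v·dt) = 0.362313  →  δ = 0.3476

δ = 0.3476, a = 0.2990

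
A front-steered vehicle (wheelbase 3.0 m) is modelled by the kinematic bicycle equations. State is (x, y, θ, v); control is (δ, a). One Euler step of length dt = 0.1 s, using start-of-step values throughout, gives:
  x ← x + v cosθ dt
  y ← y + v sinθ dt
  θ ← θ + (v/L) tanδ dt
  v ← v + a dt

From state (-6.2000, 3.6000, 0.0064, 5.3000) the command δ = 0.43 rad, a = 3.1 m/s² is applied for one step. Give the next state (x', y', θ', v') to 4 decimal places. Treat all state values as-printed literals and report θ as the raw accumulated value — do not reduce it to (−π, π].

x' = -6.2000 + 5.3000·cos(0.0064)·0.1 = -5.6700
y' = 3.6000 + 5.3000·sin(0.0064)·0.1 = 3.6034
θ' = 0.0064 + (5.3000/3.0)·tan(0.43)·0.1 = 0.0874
v' = 5.3000 + 3.1000·0.1 = 5.6100

(-5.6700, 3.6034, 0.0874, 5.6100)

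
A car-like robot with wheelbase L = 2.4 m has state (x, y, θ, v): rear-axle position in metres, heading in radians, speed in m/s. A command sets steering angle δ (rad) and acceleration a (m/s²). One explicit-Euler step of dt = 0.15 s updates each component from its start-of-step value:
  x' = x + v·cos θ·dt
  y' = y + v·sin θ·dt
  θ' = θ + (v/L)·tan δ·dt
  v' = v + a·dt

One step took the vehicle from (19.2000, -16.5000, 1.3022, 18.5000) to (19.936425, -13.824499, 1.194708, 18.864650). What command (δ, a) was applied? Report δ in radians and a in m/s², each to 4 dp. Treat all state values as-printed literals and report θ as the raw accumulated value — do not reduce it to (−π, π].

a = (v'−v)/dt = (0.364650)/0.15 = 2.4310
Δθ = θ'−θ = -0.107492;  (v·dt/L) = 18.5000·0.15/2.4 = 1.156250
tan δ = Δθ·L/(v·dt) = -0.092966  →  δ = -0.0927

δ = -0.0927, a = 2.4310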